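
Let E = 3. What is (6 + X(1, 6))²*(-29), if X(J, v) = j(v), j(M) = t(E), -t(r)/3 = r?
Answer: -261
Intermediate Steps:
t(r) = -3*r
j(M) = -9 (j(M) = -3*3 = -9)
X(J, v) = -9
(6 + X(1, 6))²*(-29) = (6 - 9)²*(-29) = (-3)²*(-29) = 9*(-29) = -261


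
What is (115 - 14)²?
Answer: 10201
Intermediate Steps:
(115 - 14)² = 101² = 10201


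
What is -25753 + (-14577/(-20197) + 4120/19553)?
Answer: -10169798980852/394911941 ≈ -25752.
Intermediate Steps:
-25753 + (-14577/(-20197) + 4120/19553) = -25753 + (-14577*(-1/20197) + 4120*(1/19553)) = -25753 + (14577/20197 + 4120/19553) = -25753 + 368235721/394911941 = -10169798980852/394911941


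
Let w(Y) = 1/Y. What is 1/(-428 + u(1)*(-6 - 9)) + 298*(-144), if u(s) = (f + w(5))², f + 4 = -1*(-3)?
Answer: -93891461/2188 ≈ -42912.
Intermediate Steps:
f = -1 (f = -4 - 1*(-3) = -4 + 3 = -1)
u(s) = 16/25 (u(s) = (-1 + 1/5)² = (-1 + ⅕)² = (-⅘)² = 16/25)
1/(-428 + u(1)*(-6 - 9)) + 298*(-144) = 1/(-428 + 16*(-6 - 9)/25) + 298*(-144) = 1/(-428 + (16/25)*(-15)) - 42912 = 1/(-428 - 48/5) - 42912 = 1/(-2188/5) - 42912 = -5/2188 - 42912 = -93891461/2188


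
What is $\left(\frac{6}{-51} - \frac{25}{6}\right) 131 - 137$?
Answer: $- \frac{71221}{102} \approx -698.25$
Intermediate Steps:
$\left(\frac{6}{-51} - \frac{25}{6}\right) 131 - 137 = \left(6 \left(- \frac{1}{51}\right) - \frac{25}{6}\right) 131 - 137 = \left(- \frac{2}{17} - \frac{25}{6}\right) 131 - 137 = \left(- \frac{437}{102}\right) 131 - 137 = - \frac{57247}{102} - 137 = - \frac{71221}{102}$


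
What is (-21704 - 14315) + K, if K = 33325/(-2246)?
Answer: -80931999/2246 ≈ -36034.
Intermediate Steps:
K = -33325/2246 (K = 33325*(-1/2246) = -33325/2246 ≈ -14.837)
(-21704 - 14315) + K = (-21704 - 14315) - 33325/2246 = -36019 - 33325/2246 = -80931999/2246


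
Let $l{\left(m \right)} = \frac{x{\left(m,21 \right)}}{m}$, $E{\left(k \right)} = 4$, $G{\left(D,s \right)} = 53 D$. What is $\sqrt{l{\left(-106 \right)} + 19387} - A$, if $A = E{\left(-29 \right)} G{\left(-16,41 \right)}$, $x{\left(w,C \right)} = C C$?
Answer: $3392 + \frac{\sqrt{217785586}}{106} \approx 3531.2$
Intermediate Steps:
$x{\left(w,C \right)} = C^{2}$
$l{\left(m \right)} = \frac{441}{m}$ ($l{\left(m \right)} = \frac{21^{2}}{m} = \frac{441}{m}$)
$A = -3392$ ($A = 4 \cdot 53 \left(-16\right) = 4 \left(-848\right) = -3392$)
$\sqrt{l{\left(-106 \right)} + 19387} - A = \sqrt{\frac{441}{-106} + 19387} - -3392 = \sqrt{441 \left(- \frac{1}{106}\right) + 19387} + 3392 = \sqrt{- \frac{441}{106} + 19387} + 3392 = \sqrt{\frac{2054581}{106}} + 3392 = \frac{\sqrt{217785586}}{106} + 3392 = 3392 + \frac{\sqrt{217785586}}{106}$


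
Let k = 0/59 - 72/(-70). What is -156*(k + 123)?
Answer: -677196/35 ≈ -19348.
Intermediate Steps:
k = 36/35 (k = 0*(1/59) - 72*(-1/70) = 0 + 36/35 = 36/35 ≈ 1.0286)
-156*(k + 123) = -156*(36/35 + 123) = -156*4341/35 = -677196/35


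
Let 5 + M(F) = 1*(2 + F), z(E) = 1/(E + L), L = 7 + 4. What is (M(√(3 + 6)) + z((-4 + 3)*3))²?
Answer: 1/64 ≈ 0.015625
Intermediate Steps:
L = 11
z(E) = 1/(11 + E) (z(E) = 1/(E + 11) = 1/(11 + E))
M(F) = -3 + F (M(F) = -5 + 1*(2 + F) = -5 + (2 + F) = -3 + F)
(M(√(3 + 6)) + z((-4 + 3)*3))² = ((-3 + √(3 + 6)) + 1/(11 + (-4 + 3)*3))² = ((-3 + √9) + 1/(11 - 1*3))² = ((-3 + 3) + 1/(11 - 3))² = (0 + 1/8)² = (0 + ⅛)² = (⅛)² = 1/64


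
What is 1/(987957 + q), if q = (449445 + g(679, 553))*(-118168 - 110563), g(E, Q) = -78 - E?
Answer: -1/102627866971 ≈ -9.7439e-12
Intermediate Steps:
q = -102628854928 (q = (449445 + (-78 - 1*679))*(-118168 - 110563) = (449445 + (-78 - 679))*(-228731) = (449445 - 757)*(-228731) = 448688*(-228731) = -102628854928)
1/(987957 + q) = 1/(987957 - 102628854928) = 1/(-102627866971) = -1/102627866971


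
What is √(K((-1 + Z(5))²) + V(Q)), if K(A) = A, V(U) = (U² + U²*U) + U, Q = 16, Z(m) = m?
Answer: 4*√274 ≈ 66.212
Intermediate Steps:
V(U) = U + U² + U³ (V(U) = (U² + U³) + U = U + U² + U³)
√(K((-1 + Z(5))²) + V(Q)) = √((-1 + 5)² + 16*(1 + 16 + 16²)) = √(4² + 16*(1 + 16 + 256)) = √(16 + 16*273) = √(16 + 4368) = √4384 = 4*√274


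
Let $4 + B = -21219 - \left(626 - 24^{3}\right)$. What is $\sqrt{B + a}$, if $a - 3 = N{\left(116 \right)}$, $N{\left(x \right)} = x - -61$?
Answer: $i \sqrt{7845} \approx 88.572 i$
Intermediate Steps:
$N{\left(x \right)} = 61 + x$ ($N{\left(x \right)} = x + 61 = 61 + x$)
$a = 180$ ($a = 3 + \left(61 + 116\right) = 3 + 177 = 180$)
$B = -8025$ ($B = -4 - \left(21845 - 13824\right) = -4 + \left(-21219 + \left(-626 + 13824\right)\right) = -4 + \left(-21219 + 13198\right) = -4 - 8021 = -8025$)
$\sqrt{B + a} = \sqrt{-8025 + 180} = \sqrt{-7845} = i \sqrt{7845}$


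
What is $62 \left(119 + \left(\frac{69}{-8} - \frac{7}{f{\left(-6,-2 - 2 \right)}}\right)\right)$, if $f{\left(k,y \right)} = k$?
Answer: $\frac{82987}{12} \approx 6915.6$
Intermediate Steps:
$62 \left(119 + \left(\frac{69}{-8} - \frac{7}{f{\left(-6,-2 - 2 \right)}}\right)\right) = 62 \left(119 + \left(\frac{69}{-8} - \frac{7}{-6}\right)\right) = 62 \left(119 + \left(69 \left(- \frac{1}{8}\right) - - \frac{7}{6}\right)\right) = 62 \left(119 + \left(- \frac{69}{8} + \frac{7}{6}\right)\right) = 62 \left(119 - \frac{179}{24}\right) = 62 \cdot \frac{2677}{24} = \frac{82987}{12}$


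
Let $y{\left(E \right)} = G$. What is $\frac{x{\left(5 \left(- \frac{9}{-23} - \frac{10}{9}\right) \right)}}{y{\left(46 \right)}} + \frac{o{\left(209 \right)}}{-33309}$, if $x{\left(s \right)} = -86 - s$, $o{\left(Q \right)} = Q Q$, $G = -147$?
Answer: $- \frac{84557504}{112617729} \approx -0.75084$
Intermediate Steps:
$o{\left(Q \right)} = Q^{2}$
$y{\left(E \right)} = -147$
$\frac{x{\left(5 \left(- \frac{9}{-23} - \frac{10}{9}\right) \right)}}{y{\left(46 \right)}} + \frac{o{\left(209 \right)}}{-33309} = \frac{-86 - 5 \left(- \frac{9}{-23} - \frac{10}{9}\right)}{-147} + \frac{209^{2}}{-33309} = \left(-86 - 5 \left(\left(-9\right) \left(- \frac{1}{23}\right) - \frac{10}{9}\right)\right) \left(- \frac{1}{147}\right) + 43681 \left(- \frac{1}{33309}\right) = \left(-86 - 5 \left(\frac{9}{23} - \frac{10}{9}\right)\right) \left(- \frac{1}{147}\right) - \frac{43681}{33309} = \left(-86 - 5 \left(- \frac{149}{207}\right)\right) \left(- \frac{1}{147}\right) - \frac{43681}{33309} = \left(-86 - - \frac{745}{207}\right) \left(- \frac{1}{147}\right) - \frac{43681}{33309} = \left(-86 + \frac{745}{207}\right) \left(- \frac{1}{147}\right) - \frac{43681}{33309} = \left(- \frac{17057}{207}\right) \left(- \frac{1}{147}\right) - \frac{43681}{33309} = \frac{17057}{30429} - \frac{43681}{33309} = - \frac{84557504}{112617729}$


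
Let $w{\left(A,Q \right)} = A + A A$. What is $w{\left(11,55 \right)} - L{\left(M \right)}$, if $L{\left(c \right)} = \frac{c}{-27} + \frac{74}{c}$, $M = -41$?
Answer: $\frac{146441}{1107} \approx 132.29$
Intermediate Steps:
$w{\left(A,Q \right)} = A + A^{2}$
$L{\left(c \right)} = \frac{74}{c} - \frac{c}{27}$ ($L{\left(c \right)} = c \left(- \frac{1}{27}\right) + \frac{74}{c} = - \frac{c}{27} + \frac{74}{c} = \frac{74}{c} - \frac{c}{27}$)
$w{\left(11,55 \right)} - L{\left(M \right)} = 11 \left(1 + 11\right) - \left(\frac{74}{-41} - - \frac{41}{27}\right) = 11 \cdot 12 - \left(74 \left(- \frac{1}{41}\right) + \frac{41}{27}\right) = 132 - \left(- \frac{74}{41} + \frac{41}{27}\right) = 132 - - \frac{317}{1107} = 132 + \frac{317}{1107} = \frac{146441}{1107}$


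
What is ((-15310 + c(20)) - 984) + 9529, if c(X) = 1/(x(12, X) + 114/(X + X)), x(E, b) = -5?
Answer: -290915/43 ≈ -6765.5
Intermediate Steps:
c(X) = 1/(-5 + 57/X) (c(X) = 1/(-5 + 114/(X + X)) = 1/(-5 + 114/((2*X))) = 1/(-5 + 114*(1/(2*X))) = 1/(-5 + 57/X))
((-15310 + c(20)) - 984) + 9529 = ((-15310 + 20/(57 - 5*20)) - 984) + 9529 = ((-15310 + 20/(57 - 100)) - 984) + 9529 = ((-15310 + 20/(-43)) - 984) + 9529 = ((-15310 + 20*(-1/43)) - 984) + 9529 = ((-15310 - 20/43) - 984) + 9529 = (-658350/43 - 984) + 9529 = -700662/43 + 9529 = -290915/43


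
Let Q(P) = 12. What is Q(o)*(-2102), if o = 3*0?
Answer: -25224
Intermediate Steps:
o = 0
Q(o)*(-2102) = 12*(-2102) = -25224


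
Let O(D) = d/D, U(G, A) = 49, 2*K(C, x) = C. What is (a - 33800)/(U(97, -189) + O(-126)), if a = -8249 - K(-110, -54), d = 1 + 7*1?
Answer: -2645622/3083 ≈ -858.13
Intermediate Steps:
K(C, x) = C/2
d = 8 (d = 1 + 7 = 8)
O(D) = 8/D
a = -8194 (a = -8249 - (-110)/2 = -8249 - 1*(-55) = -8249 + 55 = -8194)
(a - 33800)/(U(97, -189) + O(-126)) = (-8194 - 33800)/(49 + 8/(-126)) = -41994/(49 + 8*(-1/126)) = -41994/(49 - 4/63) = -41994/3083/63 = -41994*63/3083 = -2645622/3083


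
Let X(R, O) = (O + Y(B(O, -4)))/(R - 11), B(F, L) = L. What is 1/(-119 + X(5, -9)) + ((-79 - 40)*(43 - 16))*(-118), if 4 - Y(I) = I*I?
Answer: 87579952/231 ≈ 3.7913e+5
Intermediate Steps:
Y(I) = 4 - I² (Y(I) = 4 - I*I = 4 - I²)
X(R, O) = (-12 + O)/(-11 + R) (X(R, O) = (O + (4 - 1*(-4)²))/(R - 11) = (O + (4 - 1*16))/(-11 + R) = (O + (4 - 16))/(-11 + R) = (O - 12)/(-11 + R) = (-12 + O)/(-11 + R))
1/(-119 + X(5, -9)) + ((-79 - 40)*(43 - 16))*(-118) = 1/(-119 + (-12 - 9)/(-11 + 5)) + ((-79 - 40)*(43 - 16))*(-118) = 1/(-119 - 21/(-6)) - 119*27*(-118) = 1/(-119 - ⅙*(-21)) - 3213*(-118) = 1/(-119 + 7/2) + 379134 = 1/(-231/2) + 379134 = -2/231 + 379134 = 87579952/231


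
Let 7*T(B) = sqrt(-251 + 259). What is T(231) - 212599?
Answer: -212599 + 2*sqrt(2)/7 ≈ -2.1260e+5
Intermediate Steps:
T(B) = 2*sqrt(2)/7 (T(B) = sqrt(-251 + 259)/7 = sqrt(8)/7 = (2*sqrt(2))/7 = 2*sqrt(2)/7)
T(231) - 212599 = 2*sqrt(2)/7 - 212599 = -212599 + 2*sqrt(2)/7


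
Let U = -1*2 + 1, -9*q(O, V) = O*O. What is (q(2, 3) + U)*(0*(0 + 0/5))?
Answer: 0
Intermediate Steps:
q(O, V) = -O²/9 (q(O, V) = -O*O/9 = -O²/9)
U = -1 (U = -2 + 1 = -1)
(q(2, 3) + U)*(0*(0 + 0/5)) = (-⅑*2² - 1)*(0*(0 + 0/5)) = (-⅑*4 - 1)*(0*(0 + 0*(⅕))) = (-4/9 - 1)*(0*(0 + 0)) = -0*0 = -13/9*0 = 0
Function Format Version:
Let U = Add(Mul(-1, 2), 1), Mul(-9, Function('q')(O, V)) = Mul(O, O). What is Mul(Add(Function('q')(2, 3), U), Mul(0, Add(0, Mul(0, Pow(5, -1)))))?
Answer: 0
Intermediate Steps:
Function('q')(O, V) = Mul(Rational(-1, 9), Pow(O, 2)) (Function('q')(O, V) = Mul(Rational(-1, 9), Mul(O, O)) = Mul(Rational(-1, 9), Pow(O, 2)))
U = -1 (U = Add(-2, 1) = -1)
Mul(Add(Function('q')(2, 3), U), Mul(0, Add(0, Mul(0, Pow(5, -1))))) = Mul(Add(Mul(Rational(-1, 9), Pow(2, 2)), -1), Mul(0, Add(0, Mul(0, Pow(5, -1))))) = Mul(Add(Mul(Rational(-1, 9), 4), -1), Mul(0, Add(0, Mul(0, Rational(1, 5))))) = Mul(Add(Rational(-4, 9), -1), Mul(0, Add(0, 0))) = Mul(Rational(-13, 9), Mul(0, 0)) = Mul(Rational(-13, 9), 0) = 0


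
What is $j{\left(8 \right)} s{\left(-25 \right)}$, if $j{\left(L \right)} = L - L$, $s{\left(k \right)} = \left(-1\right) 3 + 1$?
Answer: $0$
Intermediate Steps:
$s{\left(k \right)} = -2$ ($s{\left(k \right)} = -3 + 1 = -2$)
$j{\left(L \right)} = 0$
$j{\left(8 \right)} s{\left(-25 \right)} = 0 \left(-2\right) = 0$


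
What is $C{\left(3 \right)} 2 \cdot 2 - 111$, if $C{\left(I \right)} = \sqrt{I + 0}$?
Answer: $-111 + 4 \sqrt{3} \approx -104.07$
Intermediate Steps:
$C{\left(I \right)} = \sqrt{I}$
$C{\left(3 \right)} 2 \cdot 2 - 111 = \sqrt{3} \cdot 2 \cdot 2 - 111 = \sqrt{3} \cdot 4 - 111 = 4 \sqrt{3} - 111 = -111 + 4 \sqrt{3}$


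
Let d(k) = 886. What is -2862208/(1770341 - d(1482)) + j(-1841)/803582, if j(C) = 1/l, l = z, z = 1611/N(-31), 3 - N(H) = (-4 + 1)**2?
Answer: -617555057370991/381780737426985 ≈ -1.6176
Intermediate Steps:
N(H) = -6 (N(H) = 3 - (-4 + 1)**2 = 3 - 1*(-3)**2 = 3 - 1*9 = 3 - 9 = -6)
z = -537/2 (z = 1611/(-6) = 1611*(-1/6) = -537/2 ≈ -268.50)
l = -537/2 ≈ -268.50
j(C) = -2/537 (j(C) = 1/(-537/2) = -2/537)
-2862208/(1770341 - d(1482)) + j(-1841)/803582 = -2862208/(1770341 - 1*886) - 2/537/803582 = -2862208/(1770341 - 886) - 2/537*1/803582 = -2862208/1769455 - 1/215761767 = -617555057370991/381780737426985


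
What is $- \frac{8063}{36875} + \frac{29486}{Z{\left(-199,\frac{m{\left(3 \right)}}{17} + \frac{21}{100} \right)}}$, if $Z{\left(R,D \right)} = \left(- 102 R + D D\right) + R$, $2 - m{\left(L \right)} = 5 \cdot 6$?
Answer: $\frac{2673889735578313}{2142145385431875} \approx 1.2482$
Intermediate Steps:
$m{\left(L \right)} = -28$ ($m{\left(L \right)} = 2 - 5 \cdot 6 = 2 - 30 = -28$)
$Z{\left(R,D \right)} = D^{2} - 101 R$ ($Z{\left(R,D \right)} = \left(- 102 R + D^{2}\right) + R = \left(D^{2} - 102 R\right) + R = D^{2} - 101 R$)
$- \frac{8063}{36875} + \frac{29486}{Z{\left(-199,\frac{m{\left(3 \right)}}{17} + \frac{21}{100} \right)}} = - \frac{8063}{36875} + \frac{29486}{\left(- \frac{28}{17} + \frac{21}{100}\right)^{2} - -20099} = \left(-8063\right) \frac{1}{36875} + \frac{29486}{\left(\left(-28\right) \frac{1}{17} + 21 \cdot \frac{1}{100}\right)^{2} + 20099} = - \frac{8063}{36875} + \frac{29486}{\left(- \frac{28}{17} + \frac{21}{100}\right)^{2} + 20099} = - \frac{8063}{36875} + \frac{29486}{\left(- \frac{2443}{1700}\right)^{2} + 20099} = - \frac{8063}{36875} + \frac{29486}{\frac{5968249}{2890000} + 20099} = - \frac{8063}{36875} + \frac{29486}{\frac{58092078249}{2890000}} = - \frac{8063}{36875} + 29486 \cdot \frac{2890000}{58092078249} = - \frac{8063}{36875} + \frac{85214540000}{58092078249} = \frac{2673889735578313}{2142145385431875}$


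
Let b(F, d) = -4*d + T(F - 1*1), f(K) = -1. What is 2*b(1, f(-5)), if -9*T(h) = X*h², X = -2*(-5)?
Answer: 8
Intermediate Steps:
X = 10
T(h) = -10*h²/9
b(F, d) = -4*d - 10*(-1 + F)²/9 (b(F, d) = -4*d - 10*(F - 1*1)²/9 = -4*d - 10*(F - 1)²/9 = -4*d - 10*(-1 + F)²/9)
2*b(1, f(-5)) = 2*(-4*(-1) - 10*(-1 + 1)²/9) = 2*(4 - 10/9*0²) = 2*(4 - 10/9*0) = 2*(4 + 0) = 2*4 = 8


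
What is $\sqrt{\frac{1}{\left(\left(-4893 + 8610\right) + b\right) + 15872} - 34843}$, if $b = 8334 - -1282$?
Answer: $\frac{i \sqrt{3302078946430}}{9735} \approx 186.66 i$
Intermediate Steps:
$b = 9616$ ($b = 8334 + 1282 = 9616$)
$\sqrt{\frac{1}{\left(\left(-4893 + 8610\right) + b\right) + 15872} - 34843} = \sqrt{\frac{1}{\left(\left(-4893 + 8610\right) + 9616\right) + 15872} - 34843} = \sqrt{\frac{1}{\left(3717 + 9616\right) + 15872} - 34843} = \sqrt{\frac{1}{13333 + 15872} - 34843} = \sqrt{\frac{1}{29205} - 34843} = \sqrt{- \frac{1017589814}{29205}} = \frac{i \sqrt{3302078946430}}{9735}$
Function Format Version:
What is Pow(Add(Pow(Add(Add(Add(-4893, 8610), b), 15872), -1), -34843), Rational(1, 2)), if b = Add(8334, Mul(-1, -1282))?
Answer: Mul(Rational(1, 9735), I, Pow(3302078946430, Rational(1, 2))) ≈ Mul(186.66, I)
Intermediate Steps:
b = 9616 (b = Add(8334, 1282) = 9616)
Pow(Add(Pow(Add(Add(Add(-4893, 8610), b), 15872), -1), -34843), Rational(1, 2)) = Pow(Add(Pow(Add(Add(Add(-4893, 8610), 9616), 15872), -1), -34843), Rational(1, 2)) = Pow(Add(Pow(Add(Add(3717, 9616), 15872), -1), -34843), Rational(1, 2)) = Pow(Add(Pow(Add(13333, 15872), -1), -34843), Rational(1, 2)) = Pow(Add(Pow(29205, -1), -34843), Rational(1, 2)) = Pow(Add(Rational(1, 29205), -34843), Rational(1, 2)) = Pow(Rational(-1017589814, 29205), Rational(1, 2)) = Mul(Rational(1, 9735), I, Pow(3302078946430, Rational(1, 2)))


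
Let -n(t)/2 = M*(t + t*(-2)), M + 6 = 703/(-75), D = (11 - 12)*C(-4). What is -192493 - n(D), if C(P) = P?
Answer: -14427751/75 ≈ -1.9237e+5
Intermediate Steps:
D = 4 (D = (11 - 12)*(-4) = -1*(-4) = 4)
M = -1153/75 (M = -6 + 703/(-75) = -6 + 703*(-1/75) = -6 - 703/75 = -1153/75 ≈ -15.373)
n(t) = -2306*t/75 (n(t) = -(-2306)*(t + t*(-2))/75 = -(-2306)*(t - 2*t)/75 = -(-2306)*(-t)/75 = -2306*t/75)
-192493 - n(D) = -192493 - (-2306)*4/75 = -192493 - 1*(-9224/75) = -192493 + 9224/75 = -14427751/75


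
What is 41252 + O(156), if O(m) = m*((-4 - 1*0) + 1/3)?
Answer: 40680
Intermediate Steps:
O(m) = -11*m/3 (O(m) = m*((-4 + 0) + 1/3) = m*(-4 + 1/3) = m*(-11/3) = -11*m/3)
41252 + O(156) = 41252 - 11/3*156 = 41252 - 572 = 40680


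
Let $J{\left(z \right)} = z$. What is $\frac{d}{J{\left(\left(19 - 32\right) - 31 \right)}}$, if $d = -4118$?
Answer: $\frac{2059}{22} \approx 93.591$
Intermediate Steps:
$\frac{d}{J{\left(\left(19 - 32\right) - 31 \right)}} = - \frac{4118}{\left(19 - 32\right) - 31} = - \frac{4118}{-13 - 31} = - \frac{4118}{-44} = \left(-4118\right) \left(- \frac{1}{44}\right) = \frac{2059}{22}$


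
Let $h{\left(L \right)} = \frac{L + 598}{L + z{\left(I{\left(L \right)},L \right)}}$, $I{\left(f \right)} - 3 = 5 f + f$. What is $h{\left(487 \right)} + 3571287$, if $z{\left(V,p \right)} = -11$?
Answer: $\frac{242847671}{68} \approx 3.5713 \cdot 10^{6}$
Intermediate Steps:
$I{\left(f \right)} = 3 + 6 f$ ($I{\left(f \right)} = 3 + \left(5 f + f\right) = 3 + 6 f$)
$h{\left(L \right)} = \frac{598 + L}{-11 + L}$ ($h{\left(L \right)} = \frac{L + 598}{L - 11} = \frac{598 + L}{-11 + L}$)
$h{\left(487 \right)} + 3571287 = \frac{598 + 487}{-11 + 487} + 3571287 = \frac{1}{476} \cdot 1085 + 3571287 = \frac{155}{68} + 3571287 = \frac{242847671}{68}$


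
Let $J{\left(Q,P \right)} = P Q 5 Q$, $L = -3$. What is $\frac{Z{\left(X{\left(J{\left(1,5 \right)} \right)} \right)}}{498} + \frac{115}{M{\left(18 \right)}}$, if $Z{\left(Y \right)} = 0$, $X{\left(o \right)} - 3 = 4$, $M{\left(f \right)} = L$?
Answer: $- \frac{115}{3} \approx -38.333$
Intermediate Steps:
$J{\left(Q,P \right)} = 5 P Q^{2}$ ($J{\left(Q,P \right)} = P 5 Q Q = 5 P Q Q = 5 P Q^{2}$)
$M{\left(f \right)} = -3$
$X{\left(o \right)} = 7$ ($X{\left(o \right)} = 3 + 4 = 7$)
$\frac{Z{\left(X{\left(J{\left(1,5 \right)} \right)} \right)}}{498} + \frac{115}{M{\left(18 \right)}} = \frac{0}{498} + \frac{115}{-3} = 0 \cdot \frac{1}{498} + 115 \left(- \frac{1}{3}\right) = 0 - \frac{115}{3} = - \frac{115}{3}$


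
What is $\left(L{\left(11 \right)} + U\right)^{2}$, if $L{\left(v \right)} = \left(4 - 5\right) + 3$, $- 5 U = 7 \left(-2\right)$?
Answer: $\frac{576}{25} \approx 23.04$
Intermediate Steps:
$U = \frac{14}{5}$ ($U = - \frac{7 \left(-2\right)}{5} = \left(- \frac{1}{5}\right) \left(-14\right) = \frac{14}{5} \approx 2.8$)
$L{\left(v \right)} = 2$ ($L{\left(v \right)} = -1 + 3 = 2$)
$\left(L{\left(11 \right)} + U\right)^{2} = \left(2 + \frac{14}{5}\right)^{2} = \left(\frac{24}{5}\right)^{2} = \frac{576}{25}$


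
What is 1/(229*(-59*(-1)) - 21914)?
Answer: -1/8403 ≈ -0.00011901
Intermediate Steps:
1/(229*(-59*(-1)) - 21914) = 1/(229*59 - 21914) = 1/(13511 - 21914) = 1/(-8403) = -1/8403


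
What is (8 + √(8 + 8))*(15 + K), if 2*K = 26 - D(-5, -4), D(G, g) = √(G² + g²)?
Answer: 336 - 6*√41 ≈ 297.58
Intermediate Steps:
K = 13 - √41/2 (K = (26 - √((-5)² + (-4)²))/2 = (26 - √(25 + 16))/2 = (26 - √41)/2 = 13 - √41/2 ≈ 9.7984)
(8 + √(8 + 8))*(15 + K) = (8 + √(8 + 8))*(15 + (13 - √41/2)) = (8 + √16)*(28 - √41/2) = (8 + 4)*(28 - √41/2) = 12*(28 - √41/2) = 336 - 6*√41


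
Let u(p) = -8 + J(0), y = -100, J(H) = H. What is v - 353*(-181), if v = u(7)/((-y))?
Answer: 1597323/25 ≈ 63893.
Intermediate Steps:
u(p) = -8 (u(p) = -8 + 0 = -8)
v = -2/25 (v = -8/((-1*(-100))) = -8/100 = -8*1/100 = -2/25 ≈ -0.080000)
v - 353*(-181) = -2/25 - 353*(-181) = -2/25 + 63893 = 1597323/25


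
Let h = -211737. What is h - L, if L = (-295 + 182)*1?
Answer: -211624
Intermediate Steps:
L = -113 (L = -113*1 = -113)
h - L = -211737 - 1*(-113) = -211737 + 113 = -211624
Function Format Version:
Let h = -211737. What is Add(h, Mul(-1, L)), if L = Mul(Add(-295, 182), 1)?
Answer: -211624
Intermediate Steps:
L = -113 (L = Mul(-113, 1) = -113)
Add(h, Mul(-1, L)) = Add(-211737, Mul(-1, -113)) = Add(-211737, 113) = -211624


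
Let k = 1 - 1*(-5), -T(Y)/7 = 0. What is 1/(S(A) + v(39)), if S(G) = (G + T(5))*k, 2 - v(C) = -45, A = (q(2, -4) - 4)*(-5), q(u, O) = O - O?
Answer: 1/167 ≈ 0.0059880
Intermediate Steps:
q(u, O) = 0
T(Y) = 0 (T(Y) = -7*0 = 0)
k = 6 (k = 1 + 5 = 6)
A = 20 (A = (0 - 4)*(-5) = -4*(-5) = 20)
v(C) = 47 (v(C) = 2 - 1*(-45) = 2 + 45 = 47)
S(G) = 6*G (S(G) = (G + 0)*6 = G*6 = 6*G)
1/(S(A) + v(39)) = 1/(6*20 + 47) = 1/(120 + 47) = 1/167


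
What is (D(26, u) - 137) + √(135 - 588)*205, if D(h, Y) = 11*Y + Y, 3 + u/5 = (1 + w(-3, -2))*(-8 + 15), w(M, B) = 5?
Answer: 2203 + 205*I*√453 ≈ 2203.0 + 4363.2*I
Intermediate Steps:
u = 195 (u = -15 + 5*((1 + 5)*(-8 + 15)) = -15 + 5*(6*7) = -15 + 5*42 = -15 + 210 = 195)
D(h, Y) = 12*Y
(D(26, u) - 137) + √(135 - 588)*205 = (12*195 - 137) + √(135 - 588)*205 = (2340 - 137) + √(-453)*205 = 2203 + (I*√453)*205 = 2203 + 205*I*√453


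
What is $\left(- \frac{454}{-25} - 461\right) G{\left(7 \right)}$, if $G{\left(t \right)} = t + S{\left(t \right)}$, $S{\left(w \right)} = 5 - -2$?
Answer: $- \frac{154994}{25} \approx -6199.8$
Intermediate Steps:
$S{\left(w \right)} = 7$ ($S{\left(w \right)} = 5 + 2 = 7$)
$G{\left(t \right)} = 7 + t$ ($G{\left(t \right)} = t + 7 = 7 + t$)
$\left(- \frac{454}{-25} - 461\right) G{\left(7 \right)} = \left(- \frac{454}{-25} - 461\right) \left(7 + 7\right) = \left(\left(-454\right) \left(- \frac{1}{25}\right) - 461\right) 14 = \left(\frac{454}{25} - 461\right) 14 = \left(- \frac{11071}{25}\right) 14 = - \frac{154994}{25}$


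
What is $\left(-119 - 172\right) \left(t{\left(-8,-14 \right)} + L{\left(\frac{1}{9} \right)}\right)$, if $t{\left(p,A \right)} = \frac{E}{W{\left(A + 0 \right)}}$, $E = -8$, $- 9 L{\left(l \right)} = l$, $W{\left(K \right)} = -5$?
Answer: $- \frac{62371}{135} \approx -462.01$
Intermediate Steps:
$L{\left(l \right)} = - \frac{l}{9}$
$t{\left(p,A \right)} = \frac{8}{5}$ ($t{\left(p,A \right)} = - \frac{8}{-5} = \left(-8\right) \left(- \frac{1}{5}\right) = \frac{8}{5}$)
$\left(-119 - 172\right) \left(t{\left(-8,-14 \right)} + L{\left(\frac{1}{9} \right)}\right) = \left(-119 - 172\right) \left(\frac{8}{5} - \frac{1}{9 \cdot 9}\right) = \left(-119 - 172\right) \left(\frac{8}{5} - \frac{1}{81}\right) = - 291 \left(\frac{8}{5} - \frac{1}{81}\right) = \left(-291\right) \frac{643}{405} = - \frac{62371}{135}$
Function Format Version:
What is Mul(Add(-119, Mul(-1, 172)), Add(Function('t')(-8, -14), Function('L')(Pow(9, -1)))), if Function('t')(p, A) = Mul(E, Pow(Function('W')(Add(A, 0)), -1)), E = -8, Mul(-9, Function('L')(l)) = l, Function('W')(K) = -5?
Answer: Rational(-62371, 135) ≈ -462.01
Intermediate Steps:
Function('L')(l) = Mul(Rational(-1, 9), l)
Function('t')(p, A) = Rational(8, 5) (Function('t')(p, A) = Mul(-8, Pow(-5, -1)) = Mul(-8, Rational(-1, 5)) = Rational(8, 5))
Mul(Add(-119, Mul(-1, 172)), Add(Function('t')(-8, -14), Function('L')(Pow(9, -1)))) = Mul(Add(-119, Mul(-1, 172)), Add(Rational(8, 5), Mul(Rational(-1, 9), Pow(9, -1)))) = Mul(Add(-119, -172), Add(Rational(8, 5), Mul(Rational(-1, 9), Rational(1, 9)))) = Mul(-291, Add(Rational(8, 5), Rational(-1, 81))) = Mul(-291, Rational(643, 405)) = Rational(-62371, 135)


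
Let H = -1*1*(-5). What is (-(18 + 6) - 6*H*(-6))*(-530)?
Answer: -82680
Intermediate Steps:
H = 5 (H = -1*(-5) = 5)
(-(18 + 6) - 6*H*(-6))*(-530) = (-(18 + 6) - 6*5*(-6))*(-530) = (-1*24 - 30*(-6))*(-530) = (-24 + 180)*(-530) = 156*(-530) = -82680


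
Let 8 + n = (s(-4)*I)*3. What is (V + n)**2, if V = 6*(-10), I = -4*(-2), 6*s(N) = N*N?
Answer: 16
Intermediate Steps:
s(N) = N**2/6 (s(N) = (N*N)/6 = N**2/6)
I = 8
V = -60
n = 56 (n = -8 + (((1/6)*(-4)**2)*8)*3 = -8 + (((1/6)*16)*8)*3 = -8 + ((8/3)*8)*3 = -8 + (64/3)*3 = -8 + 64 = 56)
(V + n)**2 = (-60 + 56)**2 = (-4)**2 = 16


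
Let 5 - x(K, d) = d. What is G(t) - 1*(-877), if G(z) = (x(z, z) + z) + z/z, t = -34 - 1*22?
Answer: 883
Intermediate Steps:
x(K, d) = 5 - d
t = -56 (t = -34 - 22 = -56)
G(z) = 6 (G(z) = ((5 - z) + z) + z/z = 5 + 1 = 6)
G(t) - 1*(-877) = 6 - 1*(-877) = 6 + 877 = 883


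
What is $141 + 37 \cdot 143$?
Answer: $5432$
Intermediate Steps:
$141 + 37 \cdot 143 = 141 + 5291 = 5432$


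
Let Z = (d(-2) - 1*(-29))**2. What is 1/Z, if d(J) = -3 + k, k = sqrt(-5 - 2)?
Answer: (26 + I*sqrt(7))**(-2) ≈ 0.0014341 - 0.00029492*I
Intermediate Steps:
k = I*sqrt(7) (k = sqrt(-7) = I*sqrt(7) ≈ 2.6458*I)
d(J) = -3 + I*sqrt(7)
Z = (26 + I*sqrt(7))**2 (Z = ((-3 + I*sqrt(7)) - 1*(-29))**2 = ((-3 + I*sqrt(7)) + 29)**2 = (26 + I*sqrt(7))**2 ≈ 669.0 + 137.58*I)
1/Z = 1/((26 + I*sqrt(7))**2) = (26 + I*sqrt(7))**(-2)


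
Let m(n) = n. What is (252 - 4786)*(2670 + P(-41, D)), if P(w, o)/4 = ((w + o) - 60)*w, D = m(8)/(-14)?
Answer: -613422996/7 ≈ -8.7632e+7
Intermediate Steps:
D = -4/7 (D = 8/(-14) = 8*(-1/14) = -4/7 ≈ -0.57143)
P(w, o) = 4*w*(-60 + o + w) (P(w, o) = 4*(((w + o) - 60)*w) = 4*(((o + w) - 60)*w) = 4*((-60 + o + w)*w) = 4*(w*(-60 + o + w)) = 4*w*(-60 + o + w))
(252 - 4786)*(2670 + P(-41, D)) = (252 - 4786)*(2670 + 4*(-41)*(-60 - 4/7 - 41)) = -4534*(2670 + 4*(-41)*(-711/7)) = -4534*(2670 + 116604/7) = -4534*135294/7 = -613422996/7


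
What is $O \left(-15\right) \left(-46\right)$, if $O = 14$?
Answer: $9660$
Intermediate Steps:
$O \left(-15\right) \left(-46\right) = 14 \left(-15\right) \left(-46\right) = \left(-210\right) \left(-46\right) = 9660$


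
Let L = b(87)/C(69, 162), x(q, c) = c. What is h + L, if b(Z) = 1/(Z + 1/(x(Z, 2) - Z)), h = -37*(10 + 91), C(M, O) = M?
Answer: -1906564997/510186 ≈ -3737.0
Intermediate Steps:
h = -3737 (h = -37*101 = -3737)
b(Z) = 1/(Z + 1/(2 - Z))
L = 85/510186 (L = ((2 - 1*87)/(1 - 1*87² + 2*87))/69 = ((2 - 87)/(1 - 1*7569 + 174))*(1/69) = (-85/(1 - 7569 + 174))*(1/69) = (-85/(-7394))*(1/69) = -1/7394*(-85)*(1/69) = (85/7394)*(1/69) = 85/510186 ≈ 0.00016661)
h + L = -3737 + 85/510186 = -1906564997/510186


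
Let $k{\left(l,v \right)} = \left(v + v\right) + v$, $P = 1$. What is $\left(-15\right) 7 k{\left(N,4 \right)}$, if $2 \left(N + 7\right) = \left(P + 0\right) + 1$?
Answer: $-1260$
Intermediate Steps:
$N = -6$ ($N = -7 + \frac{\left(1 + 0\right) + 1}{2} = -7 + \frac{1 + 1}{2} = -7 + \frac{1}{2} \cdot 2 = -7 + 1 = -6$)
$k{\left(l,v \right)} = 3 v$ ($k{\left(l,v \right)} = 2 v + v = 3 v$)
$\left(-15\right) 7 k{\left(N,4 \right)} = \left(-15\right) 7 \cdot 3 \cdot 4 = \left(-105\right) 12 = -1260$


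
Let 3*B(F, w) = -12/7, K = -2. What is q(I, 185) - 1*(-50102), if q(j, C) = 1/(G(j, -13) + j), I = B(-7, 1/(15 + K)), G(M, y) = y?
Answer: 4759683/95 ≈ 50102.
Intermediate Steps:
B(F, w) = -4/7 (B(F, w) = (-12/7)/3 = (-12*⅐)/3 = (⅓)*(-12/7) = -4/7)
I = -4/7 ≈ -0.57143
q(j, C) = 1/(-13 + j)
q(I, 185) - 1*(-50102) = 1/(-13 - 4/7) - 1*(-50102) = 1/(-95/7) + 50102 = -7/95 + 50102 = 4759683/95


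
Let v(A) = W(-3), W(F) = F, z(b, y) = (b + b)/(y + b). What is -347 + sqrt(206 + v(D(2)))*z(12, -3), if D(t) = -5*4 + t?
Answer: -347 + 8*sqrt(203)/3 ≈ -309.01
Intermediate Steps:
z(b, y) = 2*b/(b + y) (z(b, y) = (2*b)/(b + y) = 2*b/(b + y))
D(t) = -20 + t
v(A) = -3
-347 + sqrt(206 + v(D(2)))*z(12, -3) = -347 + sqrt(206 - 3)*(2*12/(12 - 3)) = -347 + sqrt(203)*(2*12/9) = -347 + sqrt(203)*(2*12*(1/9)) = -347 + sqrt(203)*(8/3) = -347 + 8*sqrt(203)/3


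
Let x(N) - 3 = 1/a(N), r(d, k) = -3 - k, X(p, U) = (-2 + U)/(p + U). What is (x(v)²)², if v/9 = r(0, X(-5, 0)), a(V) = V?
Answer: 42483805456/547981281 ≈ 77.528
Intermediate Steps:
X(p, U) = (-2 + U)/(U + p)
v = -153/5 (v = 9*(-3 - (-2 + 0)/(0 - 5)) = 9*(-3 - (-2)/(-5)) = 9*(-3 - (-1)*(-2)/5) = 9*(-3 - 1*⅖) = 9*(-3 - ⅖) = 9*(-17/5) = -153/5 ≈ -30.600)
x(N) = 3 + 1/N
(x(v)²)² = ((3 + 1/(-153/5))²)² = ((3 - 5/153)²)² = ((454/153)²)² = (206116/23409)² = 42483805456/547981281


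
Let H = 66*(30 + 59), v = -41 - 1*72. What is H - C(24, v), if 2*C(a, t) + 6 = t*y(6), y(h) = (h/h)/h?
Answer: 70637/12 ≈ 5886.4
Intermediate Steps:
v = -113 (v = -41 - 72 = -113)
y(h) = 1/h
H = 5874 (H = 66*89 = 5874)
C(a, t) = -3 + t/12 (C(a, t) = -3 + (t/6)/2 = -3 + t/12)
H - C(24, v) = 5874 - (-3 + (1/12)*(-113)) = 5874 - (-3 - 113/12) = 5874 - 1*(-149/12) = 5874 + 149/12 = 70637/12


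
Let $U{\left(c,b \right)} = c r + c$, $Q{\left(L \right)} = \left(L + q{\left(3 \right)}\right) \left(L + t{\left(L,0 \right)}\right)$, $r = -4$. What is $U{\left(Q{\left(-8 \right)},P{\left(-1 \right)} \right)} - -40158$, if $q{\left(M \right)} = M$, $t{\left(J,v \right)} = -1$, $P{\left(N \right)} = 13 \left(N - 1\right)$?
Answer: $40023$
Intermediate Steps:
$P{\left(N \right)} = -13 + 13 N$ ($P{\left(N \right)} = 13 \left(-1 + N\right) = -13 + 13 N$)
$Q{\left(L \right)} = \left(-1 + L\right) \left(3 + L\right)$ ($Q{\left(L \right)} = \left(L + 3\right) \left(L - 1\right) = \left(3 + L\right) \left(-1 + L\right) = \left(-1 + L\right) \left(3 + L\right)$)
$U{\left(c,b \right)} = - 3 c$ ($U{\left(c,b \right)} = c \left(-4\right) + c = - 4 c + c = - 3 c$)
$U{\left(Q{\left(-8 \right)},P{\left(-1 \right)} \right)} - -40158 = - 3 \left(-3 + \left(-8\right)^{2} + 2 \left(-8\right)\right) - -40158 = - 3 \left(-3 + 64 - 16\right) + 40158 = \left(-3\right) 45 + 40158 = -135 + 40158 = 40023$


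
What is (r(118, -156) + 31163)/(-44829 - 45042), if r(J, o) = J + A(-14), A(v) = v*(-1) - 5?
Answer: -10430/29957 ≈ -0.34817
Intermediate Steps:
A(v) = -5 - v (A(v) = -v - 5 = -5 - v)
r(J, o) = 9 + J (r(J, o) = J + (-5 - 1*(-14)) = J + (-5 + 14) = J + 9 = 9 + J)
(r(118, -156) + 31163)/(-44829 - 45042) = ((9 + 118) + 31163)/(-44829 - 45042) = (127 + 31163)/(-89871) = 31290*(-1/89871) = -10430/29957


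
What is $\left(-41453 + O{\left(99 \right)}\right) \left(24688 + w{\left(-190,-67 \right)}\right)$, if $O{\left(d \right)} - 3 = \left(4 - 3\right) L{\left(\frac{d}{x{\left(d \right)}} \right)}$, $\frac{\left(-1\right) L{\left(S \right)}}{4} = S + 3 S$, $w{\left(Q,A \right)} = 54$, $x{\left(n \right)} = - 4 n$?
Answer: $-1025456932$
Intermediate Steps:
$L{\left(S \right)} = - 16 S$ ($L{\left(S \right)} = - 4 \left(S + 3 S\right) = - 4 \cdot 4 S = - 16 S$)
$O{\left(d \right)} = 7$ ($O{\left(d \right)} = 3 + \left(4 - 3\right) \left(- 16 \frac{d}{\left(-4\right) d}\right) = 3 + 1 \left(- 16 d \left(- \frac{1}{4 d}\right)\right) = 3 + 1 \left(\left(-16\right) \left(- \frac{1}{4}\right)\right) = 3 + 1 \cdot 4 = 3 + 4 = 7$)
$\left(-41453 + O{\left(99 \right)}\right) \left(24688 + w{\left(-190,-67 \right)}\right) = \left(-41453 + 7\right) \left(24688 + 54\right) = \left(-41446\right) 24742 = -1025456932$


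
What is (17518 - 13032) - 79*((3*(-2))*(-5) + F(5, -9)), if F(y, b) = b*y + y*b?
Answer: 9226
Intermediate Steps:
F(y, b) = 2*b*y (F(y, b) = b*y + b*y = 2*b*y)
(17518 - 13032) - 79*((3*(-2))*(-5) + F(5, -9)) = (17518 - 13032) - 79*((3*(-2))*(-5) + 2*(-9)*5) = 4486 - 79*(-6*(-5) - 90) = 4486 - 79*(30 - 90) = 4486 - 79*(-60) = 4486 + 4740 = 9226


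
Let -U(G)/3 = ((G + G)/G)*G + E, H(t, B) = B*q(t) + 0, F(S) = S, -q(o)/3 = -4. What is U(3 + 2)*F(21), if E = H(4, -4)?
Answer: 2394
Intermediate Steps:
q(o) = 12 (q(o) = -3*(-4) = 12)
H(t, B) = 12*B (H(t, B) = B*12 + 0 = 12*B + 0 = 12*B)
E = -48 (E = 12*(-4) = -48)
U(G) = 144 - 6*G (U(G) = -3*(((G + G)/G)*G - 48) = -3*(((2*G)/G)*G - 48) = -3*(2*G - 48) = -3*(-48 + 2*G) = 144 - 6*G)
U(3 + 2)*F(21) = (144 - 6*(3 + 2))*21 = (144 - 6*5)*21 = (144 - 30)*21 = 114*21 = 2394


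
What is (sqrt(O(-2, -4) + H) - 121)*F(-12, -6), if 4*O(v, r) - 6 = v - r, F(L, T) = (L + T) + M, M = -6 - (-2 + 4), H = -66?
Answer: 3146 - 208*I ≈ 3146.0 - 208.0*I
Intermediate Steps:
M = -8 (M = -6 - 1*2 = -6 - 2 = -8)
F(L, T) = -8 + L + T (F(L, T) = (L + T) - 8 = -8 + L + T)
O(v, r) = 3/2 - r/4 + v/4 (O(v, r) = 3/2 + (v - r)/4 = 3/2 + (-r/4 + v/4) = 3/2 - r/4 + v/4)
(sqrt(O(-2, -4) + H) - 121)*F(-12, -6) = (sqrt((3/2 - 1/4*(-4) + (1/4)*(-2)) - 66) - 121)*(-8 - 12 - 6) = (sqrt((3/2 + 1 - 1/2) - 66) - 121)*(-26) = (sqrt(2 - 66) - 121)*(-26) = (sqrt(-64) - 121)*(-26) = (8*I - 121)*(-26) = (-121 + 8*I)*(-26) = 3146 - 208*I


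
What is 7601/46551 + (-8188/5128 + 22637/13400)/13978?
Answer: 912633102409967/5589035638093200 ≈ 0.16329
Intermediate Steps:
7601/46551 + (-8188/5128 + 22637/13400)/13978 = 7601*(1/46551) + (-8188*1/5128 + 22637*(1/13400))*(1/13978) = 7601/46551 + (-2047/1282 + 22637/13400)*(1/13978) = 7601/46551 + (795417/8589400)*(1/13978) = 7601/46551 + 795417/120062633200 = 912633102409967/5589035638093200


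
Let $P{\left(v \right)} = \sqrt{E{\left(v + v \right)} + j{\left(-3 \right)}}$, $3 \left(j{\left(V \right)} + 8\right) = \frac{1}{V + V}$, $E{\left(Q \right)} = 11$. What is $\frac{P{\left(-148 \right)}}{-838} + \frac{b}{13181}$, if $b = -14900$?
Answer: $- \frac{14900}{13181} - \frac{\sqrt{106}}{5028} \approx -1.1325$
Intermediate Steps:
$j{\left(V \right)} = -8 + \frac{1}{6 V}$ ($j{\left(V \right)} = -8 + \frac{1}{3 \left(V + V\right)} = -8 + \frac{1}{3 \cdot 2 V} = -8 + \frac{\frac{1}{2} \frac{1}{V}}{3} = -8 + \frac{1}{6 V}$)
$P{\left(v \right)} = \frac{\sqrt{106}}{6}$ ($P{\left(v \right)} = \sqrt{11 - \left(8 - \frac{1}{6 \left(-3\right)}\right)} = \sqrt{11 + \left(-8 + \frac{1}{6} \left(- \frac{1}{3}\right)\right)} = \sqrt{11 - \frac{145}{18}} = \sqrt{\frac{53}{18}} = \frac{\sqrt{106}}{6}$)
$\frac{P{\left(-148 \right)}}{-838} + \frac{b}{13181} = \frac{\frac{1}{6} \sqrt{106}}{-838} - \frac{14900}{13181} = \frac{\sqrt{106}}{6} \left(- \frac{1}{838}\right) - \frac{14900}{13181} = - \frac{\sqrt{106}}{5028} - \frac{14900}{13181} = - \frac{14900}{13181} - \frac{\sqrt{106}}{5028}$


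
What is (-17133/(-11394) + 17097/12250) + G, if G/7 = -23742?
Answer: -1933031013211/11631375 ≈ -1.6619e+5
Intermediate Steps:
G = -166194 (G = 7*(-23742) = -166194)
(-17133/(-11394) + 17097/12250) + G = (-17133/(-11394) + 17097/12250) - 166194 = (-17133*(-1/11394) + 17097*(1/12250)) - 166194 = (5711/3798 + 17097/12250) - 166194 = 33723539/11631375 - 166194 = -1933031013211/11631375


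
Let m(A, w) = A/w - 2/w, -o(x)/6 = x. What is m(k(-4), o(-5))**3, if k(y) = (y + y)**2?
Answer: 29791/3375 ≈ 8.8270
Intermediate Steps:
k(y) = 4*y**2 (k(y) = (2*y)**2 = 4*y**2)
o(x) = -6*x
m(A, w) = -2/w + A/w
m(k(-4), o(-5))**3 = ((-2 + 4*(-4)**2)/((-6*(-5))))**3 = ((-2 + 4*16)/30)**3 = ((-2 + 64)/30)**3 = ((1/30)*62)**3 = (31/15)**3 = 29791/3375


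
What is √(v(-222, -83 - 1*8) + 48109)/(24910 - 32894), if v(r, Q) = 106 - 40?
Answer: -5*√1927/7984 ≈ -0.027491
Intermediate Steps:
v(r, Q) = 66
√(v(-222, -83 - 1*8) + 48109)/(24910 - 32894) = √(66 + 48109)/(24910 - 32894) = √48175/(-7984) = (5*√1927)*(-1/7984) = -5*√1927/7984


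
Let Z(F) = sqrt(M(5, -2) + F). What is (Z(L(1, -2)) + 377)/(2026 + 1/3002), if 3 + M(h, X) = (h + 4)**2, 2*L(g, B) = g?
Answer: 1131754/6082053 + 1501*sqrt(314)/6082053 ≈ 0.19045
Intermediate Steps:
L(g, B) = g/2
M(h, X) = -3 + (4 + h)**2 (M(h, X) = -3 + (h + 4)**2 = -3 + (4 + h)**2)
Z(F) = sqrt(78 + F) (Z(F) = sqrt((-3 + (4 + 5)**2) + F) = sqrt((-3 + 9**2) + F) = sqrt((-3 + 81) + F) = sqrt(78 + F))
(Z(L(1, -2)) + 377)/(2026 + 1/3002) = (sqrt(78 + (1/2)*1) + 377)/(2026 + 1/3002) = (sqrt(78 + 1/2) + 377)/(2026 + 1/3002) = (sqrt(157/2) + 377)/(6082053/3002) = (sqrt(314)/2 + 377)*(3002/6082053) = (377 + sqrt(314)/2)*(3002/6082053) = 1131754/6082053 + 1501*sqrt(314)/6082053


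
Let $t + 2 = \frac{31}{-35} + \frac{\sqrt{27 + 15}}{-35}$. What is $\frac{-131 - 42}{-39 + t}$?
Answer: $\frac{4438315}{1074557} - \frac{6055 \sqrt{42}}{2149114} \approx 4.1121$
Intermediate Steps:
$t = - \frac{101}{35} - \frac{\sqrt{42}}{35}$ ($t = -2 + \left(\frac{31}{-35} + \frac{\sqrt{27 + 15}}{-35}\right) = -2 + \left(31 \left(- \frac{1}{35}\right) + \sqrt{42} \left(- \frac{1}{35}\right)\right) = -2 - \left(\frac{31}{35} + \frac{\sqrt{42}}{35}\right) = - \frac{101}{35} - \frac{\sqrt{42}}{35} \approx -3.0709$)
$\frac{-131 - 42}{-39 + t} = \frac{-131 - 42}{-39 - \left(\frac{101}{35} + \frac{\sqrt{42}}{35}\right)} = - \frac{173}{- \frac{1466}{35} - \frac{\sqrt{42}}{35}}$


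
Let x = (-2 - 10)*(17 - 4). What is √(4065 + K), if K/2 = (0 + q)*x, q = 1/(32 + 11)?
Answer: 3*√833641/43 ≈ 63.700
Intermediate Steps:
x = -156 (x = -12*13 = -156)
q = 1/43 ≈ 0.023256
K = -312/43 (K = 2*((0 + 1/43)*(-156)) = 2*((1/43)*(-156)) = 2*(-156/43) = -312/43 ≈ -7.2558)
√(4065 + K) = √(4065 - 312/43) = √(174483/43) = 3*√833641/43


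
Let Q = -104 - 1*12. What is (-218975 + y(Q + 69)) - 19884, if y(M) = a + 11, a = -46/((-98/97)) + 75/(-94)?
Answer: -1099927849/4606 ≈ -2.3880e+5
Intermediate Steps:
a = 206039/4606 (a = -46/((-98*1/97)) + 75*(-1/94) = -46/(-98/97) - 75/94 = -46*(-97/98) - 75/94 = 2231/49 - 75/94 = 206039/4606 ≈ 44.733)
Q = -116 (Q = -104 - 12 = -116)
y(M) = 256705/4606 (y(M) = 206039/4606 + 11 = 256705/4606)
(-218975 + y(Q + 69)) - 19884 = (-218975 + 256705/4606) - 19884 = -1008342145/4606 - 19884 = -1099927849/4606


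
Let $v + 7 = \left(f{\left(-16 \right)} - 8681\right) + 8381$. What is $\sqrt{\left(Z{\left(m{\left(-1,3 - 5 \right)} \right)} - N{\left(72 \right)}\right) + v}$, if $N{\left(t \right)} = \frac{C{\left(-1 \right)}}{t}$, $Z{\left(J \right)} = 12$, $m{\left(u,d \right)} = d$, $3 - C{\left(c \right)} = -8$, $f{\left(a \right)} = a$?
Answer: $\frac{i \sqrt{44806}}{12} \approx 17.64 i$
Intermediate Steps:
$C{\left(c \right)} = 11$ ($C{\left(c \right)} = 3 - -8 = 3 + 8 = 11$)
$N{\left(t \right)} = \frac{11}{t}$
$v = -323$ ($v = -7 + \left(\left(-16 - 8681\right) + 8381\right) = -7 + \left(-8697 + 8381\right) = -7 - 316 = -323$)
$\sqrt{\left(Z{\left(m{\left(-1,3 - 5 \right)} \right)} - N{\left(72 \right)}\right) + v} = \sqrt{\left(12 - \frac{11}{72}\right) - 323} = \sqrt{\frac{853}{72} - 323} = \sqrt{- \frac{22403}{72}} = \frac{i \sqrt{44806}}{12}$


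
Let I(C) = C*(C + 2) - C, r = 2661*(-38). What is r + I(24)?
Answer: -100518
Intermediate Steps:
r = -101118
I(C) = -C + C*(2 + C) (I(C) = C*(2 + C) - C = -C + C*(2 + C))
r + I(24) = -101118 + 24*(1 + 24) = -101118 + 24*25 = -101118 + 600 = -100518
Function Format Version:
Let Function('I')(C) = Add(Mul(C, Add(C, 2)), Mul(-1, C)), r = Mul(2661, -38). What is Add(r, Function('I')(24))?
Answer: -100518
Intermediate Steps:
r = -101118
Function('I')(C) = Add(Mul(-1, C), Mul(C, Add(2, C))) (Function('I')(C) = Add(Mul(C, Add(2, C)), Mul(-1, C)) = Add(Mul(-1, C), Mul(C, Add(2, C))))
Add(r, Function('I')(24)) = Add(-101118, Mul(24, Add(1, 24))) = Add(-101118, Mul(24, 25)) = Add(-101118, 600) = -100518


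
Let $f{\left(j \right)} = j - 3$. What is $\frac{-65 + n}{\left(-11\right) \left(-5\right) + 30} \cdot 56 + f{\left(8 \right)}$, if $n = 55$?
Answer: $- \frac{27}{17} \approx -1.5882$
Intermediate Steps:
$f{\left(j \right)} = -3 + j$
$\frac{-65 + n}{\left(-11\right) \left(-5\right) + 30} \cdot 56 + f{\left(8 \right)} = \frac{-65 + 55}{\left(-11\right) \left(-5\right) + 30} \cdot 56 + \left(-3 + 8\right) = - \frac{10}{55 + 30} \cdot 56 + 5 = - \frac{10}{85} \cdot 56 + 5 = \left(-10\right) \frac{1}{85} \cdot 56 + 5 = \left(- \frac{2}{17}\right) 56 + 5 = - \frac{112}{17} + 5 = - \frac{27}{17}$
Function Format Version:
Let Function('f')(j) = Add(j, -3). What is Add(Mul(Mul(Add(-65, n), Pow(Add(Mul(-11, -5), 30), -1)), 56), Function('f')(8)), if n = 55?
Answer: Rational(-27, 17) ≈ -1.5882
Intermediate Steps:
Function('f')(j) = Add(-3, j)
Add(Mul(Mul(Add(-65, n), Pow(Add(Mul(-11, -5), 30), -1)), 56), Function('f')(8)) = Add(Mul(Mul(Add(-65, 55), Pow(Add(Mul(-11, -5), 30), -1)), 56), Add(-3, 8)) = Add(Mul(Mul(-10, Pow(Add(55, 30), -1)), 56), 5) = Add(Mul(Mul(-10, Pow(85, -1)), 56), 5) = Add(Mul(Mul(-10, Rational(1, 85)), 56), 5) = Add(Mul(Rational(-2, 17), 56), 5) = Add(Rational(-112, 17), 5) = Rational(-27, 17)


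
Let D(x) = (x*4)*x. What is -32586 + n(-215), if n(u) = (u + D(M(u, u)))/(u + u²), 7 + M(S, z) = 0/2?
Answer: -1499281879/46010 ≈ -32586.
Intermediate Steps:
M(S, z) = -7 (M(S, z) = -7 + 0/2 = -7 + 0*(½) = -7 + 0 = -7)
D(x) = 4*x² (D(x) = (4*x)*x = 4*x²)
n(u) = (196 + u)/(u + u²) (n(u) = (u + 4*(-7)²)/(u + u²) = (u + 4*49)/(u + u²) = (u + 196)/(u + u²) = (196 + u)/(u + u²))
-32586 + n(-215) = -32586 + (196 - 215)/((-215)*(1 - 215)) = -32586 - 1/215*(-19)/(-214) = -32586 - 1/215*(-1/214)*(-19) = -32586 - 19/46010 = -1499281879/46010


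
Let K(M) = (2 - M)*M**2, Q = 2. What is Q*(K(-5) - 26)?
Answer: 298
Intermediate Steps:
K(M) = M**2*(2 - M)
Q*(K(-5) - 26) = 2*((-5)**2*(2 - 1*(-5)) - 26) = 2*(25*(2 + 5) - 26) = 2*(25*7 - 26) = 2*(175 - 26) = 2*149 = 298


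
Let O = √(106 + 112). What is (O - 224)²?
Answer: (224 - √218)² ≈ 43779.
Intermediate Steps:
O = √218 ≈ 14.765
(O - 224)² = (√218 - 224)² = (-224 + √218)²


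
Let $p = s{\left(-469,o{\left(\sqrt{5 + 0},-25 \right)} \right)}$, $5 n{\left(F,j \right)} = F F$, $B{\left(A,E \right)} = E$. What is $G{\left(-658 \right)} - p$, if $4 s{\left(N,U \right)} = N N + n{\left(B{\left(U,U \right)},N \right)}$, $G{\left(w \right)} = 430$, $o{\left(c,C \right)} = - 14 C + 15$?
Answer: $- \frac{122443}{2} \approx -61222.0$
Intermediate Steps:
$o{\left(c,C \right)} = 15 - 14 C$
$n{\left(F,j \right)} = \frac{F^{2}}{5}$ ($n{\left(F,j \right)} = \frac{F F}{5} = \frac{F^{2}}{5}$)
$s{\left(N,U \right)} = \frac{N^{2}}{4} + \frac{U^{2}}{20}$ ($s{\left(N,U \right)} = \frac{N N + \frac{U^{2}}{5}}{4} = \frac{N^{2} + \frac{U^{2}}{5}}{4} = \frac{N^{2}}{4} + \frac{U^{2}}{20}$)
$p = \frac{123303}{2}$ ($p = \frac{\left(-469\right)^{2}}{4} + \frac{\left(15 - -350\right)^{2}}{20} = \frac{1}{4} \cdot 219961 + \frac{\left(15 + 350\right)^{2}}{20} = \frac{219961}{4} + \frac{365^{2}}{20} = \frac{219961}{4} + \frac{1}{20} \cdot 133225 = \frac{219961}{4} + \frac{26645}{4} = \frac{123303}{2} \approx 61652.0$)
$G{\left(-658 \right)} - p = 430 - \frac{123303}{2} = - \frac{122443}{2}$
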